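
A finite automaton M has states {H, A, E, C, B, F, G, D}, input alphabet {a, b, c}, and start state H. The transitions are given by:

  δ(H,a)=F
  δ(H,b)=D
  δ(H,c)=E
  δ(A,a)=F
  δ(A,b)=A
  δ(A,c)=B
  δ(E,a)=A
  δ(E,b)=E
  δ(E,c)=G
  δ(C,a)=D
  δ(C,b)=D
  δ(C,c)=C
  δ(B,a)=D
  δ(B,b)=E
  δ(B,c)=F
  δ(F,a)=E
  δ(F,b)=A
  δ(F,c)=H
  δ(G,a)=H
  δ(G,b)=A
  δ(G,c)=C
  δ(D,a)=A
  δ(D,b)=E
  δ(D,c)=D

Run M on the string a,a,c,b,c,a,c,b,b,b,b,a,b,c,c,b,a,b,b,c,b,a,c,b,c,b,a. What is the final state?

start at H
read 'a': H → F
read 'a': F → E
read 'c': E → G
read 'b': G → A
read 'c': A → B
read 'a': B → D
read 'c': D → D
read 'b': D → E
read 'b': E → E
read 'b': E → E
read 'b': E → E
read 'a': E → A
read 'b': A → A
read 'c': A → B
read 'c': B → F
read 'b': F → A
read 'a': A → F
read 'b': F → A
read 'b': A → A
read 'c': A → B
read 'b': B → E
read 'a': E → A
read 'c': A → B
read 'b': B → E
read 'c': E → G
read 'b': G → A
read 'a': A → F

F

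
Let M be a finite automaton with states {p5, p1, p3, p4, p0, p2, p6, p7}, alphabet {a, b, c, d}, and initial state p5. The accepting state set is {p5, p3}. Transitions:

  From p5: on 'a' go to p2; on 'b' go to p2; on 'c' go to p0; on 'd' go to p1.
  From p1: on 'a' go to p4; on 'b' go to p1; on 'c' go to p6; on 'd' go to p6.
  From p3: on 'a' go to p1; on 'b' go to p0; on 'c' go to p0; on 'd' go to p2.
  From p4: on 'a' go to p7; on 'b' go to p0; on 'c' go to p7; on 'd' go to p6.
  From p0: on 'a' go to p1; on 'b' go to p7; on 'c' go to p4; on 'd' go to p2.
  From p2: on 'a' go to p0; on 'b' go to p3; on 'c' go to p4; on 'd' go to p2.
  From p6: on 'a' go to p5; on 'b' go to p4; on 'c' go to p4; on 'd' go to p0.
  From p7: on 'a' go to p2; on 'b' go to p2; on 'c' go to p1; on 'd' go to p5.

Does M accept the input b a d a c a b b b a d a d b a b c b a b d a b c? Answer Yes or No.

Trace: p5 -b-> p2 -a-> p0 -d-> p2 -a-> p0 -c-> p4 -a-> p7 -b-> p2 -b-> p3 -b-> p0 -a-> p1 -d-> p6 -a-> p5 -d-> p1 -b-> p1 -a-> p4 -b-> p0 -c-> p4 -b-> p0 -a-> p1 -b-> p1 -d-> p6 -a-> p5 -b-> p2 -c-> p4
End state p4 is not accepting.

No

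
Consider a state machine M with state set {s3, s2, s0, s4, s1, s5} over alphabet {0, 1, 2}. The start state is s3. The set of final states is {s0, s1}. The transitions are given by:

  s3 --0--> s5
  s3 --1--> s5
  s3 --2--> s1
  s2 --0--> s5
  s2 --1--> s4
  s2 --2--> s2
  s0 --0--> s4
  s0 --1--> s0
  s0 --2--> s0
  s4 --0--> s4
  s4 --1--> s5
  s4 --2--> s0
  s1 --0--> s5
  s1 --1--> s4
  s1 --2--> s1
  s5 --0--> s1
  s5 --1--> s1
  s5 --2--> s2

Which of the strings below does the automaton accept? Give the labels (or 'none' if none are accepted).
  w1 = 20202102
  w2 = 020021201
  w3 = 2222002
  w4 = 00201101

w1: Trace: s3 -2-> s1 -0-> s5 -2-> s2 -0-> s5 -2-> s2 -1-> s4 -0-> s4 -2-> s0  → end s0, accepted
w2: Trace: s3 -0-> s5 -2-> s2 -0-> s5 -0-> s1 -2-> s1 -1-> s4 -2-> s0 -0-> s4 -1-> s5  → end s5, rejected
w3: Trace: s3 -2-> s1 -2-> s1 -2-> s1 -2-> s1 -0-> s5 -0-> s1 -2-> s1  → end s1, accepted
w4: Trace: s3 -0-> s5 -0-> s1 -2-> s1 -0-> s5 -1-> s1 -1-> s4 -0-> s4 -1-> s5  → end s5, rejected

w1, w3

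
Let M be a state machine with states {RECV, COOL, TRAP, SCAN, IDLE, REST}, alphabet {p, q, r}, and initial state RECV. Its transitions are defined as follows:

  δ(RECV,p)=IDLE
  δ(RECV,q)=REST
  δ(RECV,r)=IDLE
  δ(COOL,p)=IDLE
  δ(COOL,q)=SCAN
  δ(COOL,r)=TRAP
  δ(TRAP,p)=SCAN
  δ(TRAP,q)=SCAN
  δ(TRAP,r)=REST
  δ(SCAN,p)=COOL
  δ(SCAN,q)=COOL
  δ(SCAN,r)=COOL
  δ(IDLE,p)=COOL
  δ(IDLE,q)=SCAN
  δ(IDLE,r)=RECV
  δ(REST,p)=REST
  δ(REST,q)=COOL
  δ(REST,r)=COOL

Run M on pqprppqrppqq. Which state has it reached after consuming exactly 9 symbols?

IDLE

RECV → IDLE → SCAN → COOL → TRAP → SCAN → COOL → SCAN → COOL → IDLE
After 9 symbols: IDLE.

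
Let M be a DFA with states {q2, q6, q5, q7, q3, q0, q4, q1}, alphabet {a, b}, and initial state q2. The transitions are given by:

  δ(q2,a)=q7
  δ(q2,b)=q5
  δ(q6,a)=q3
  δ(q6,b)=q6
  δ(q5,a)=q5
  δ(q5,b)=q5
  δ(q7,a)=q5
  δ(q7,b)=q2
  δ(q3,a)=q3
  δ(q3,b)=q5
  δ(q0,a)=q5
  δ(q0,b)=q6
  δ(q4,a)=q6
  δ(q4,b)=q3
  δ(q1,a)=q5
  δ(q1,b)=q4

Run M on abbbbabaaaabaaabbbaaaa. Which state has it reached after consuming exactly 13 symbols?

Trace: q2 -a-> q7 -b-> q2 -b-> q5 -b-> q5 -b-> q5 -a-> q5 -b-> q5 -a-> q5 -a-> q5 -a-> q5 -a-> q5 -b-> q5 -a-> q5
After 13 symbols: q5.

q5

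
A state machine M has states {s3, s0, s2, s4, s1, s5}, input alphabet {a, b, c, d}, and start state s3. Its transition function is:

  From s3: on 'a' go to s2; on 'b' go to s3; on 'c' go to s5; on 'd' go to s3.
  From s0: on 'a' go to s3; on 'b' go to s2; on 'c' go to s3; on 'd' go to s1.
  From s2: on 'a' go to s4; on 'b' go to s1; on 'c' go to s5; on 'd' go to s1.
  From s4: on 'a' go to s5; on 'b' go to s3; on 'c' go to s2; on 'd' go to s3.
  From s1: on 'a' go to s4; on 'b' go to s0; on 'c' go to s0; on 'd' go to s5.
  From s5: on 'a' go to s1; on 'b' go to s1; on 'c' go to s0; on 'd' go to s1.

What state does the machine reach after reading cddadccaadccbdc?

s0

s3 → s5 → s1 → s5 → s1 → s5 → s0 → s3 → s2 → s4 → s3 → s5 → s0 → s2 → s1 → s0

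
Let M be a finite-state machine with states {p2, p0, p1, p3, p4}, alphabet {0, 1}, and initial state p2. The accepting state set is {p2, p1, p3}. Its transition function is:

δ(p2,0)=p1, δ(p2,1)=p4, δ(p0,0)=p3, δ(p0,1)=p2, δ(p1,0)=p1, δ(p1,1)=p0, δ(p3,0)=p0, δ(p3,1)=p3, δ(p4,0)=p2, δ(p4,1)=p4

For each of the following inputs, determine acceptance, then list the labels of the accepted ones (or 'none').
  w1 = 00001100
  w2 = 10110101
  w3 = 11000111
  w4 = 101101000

w1, w4

w1:
  start at p2
  read '0': p2 → p1
  read '0': p1 → p1
  read '0': p1 → p1
  read '0': p1 → p1
  read '1': p1 → p0
  read '1': p0 → p2
  read '0': p2 → p1
  read '0': p1 → p1
  end p1, accepted
w2:
  start at p2
  read '1': p2 → p4
  read '0': p4 → p2
  read '1': p2 → p4
  read '1': p4 → p4
  read '0': p4 → p2
  read '1': p2 → p4
  read '0': p4 → p2
  read '1': p2 → p4
  end p4, rejected
w3:
  start at p2
  read '1': p2 → p4
  read '1': p4 → p4
  read '0': p4 → p2
  read '0': p2 → p1
  read '0': p1 → p1
  read '1': p1 → p0
  read '1': p0 → p2
  read '1': p2 → p4
  end p4, rejected
w4:
  start at p2
  read '1': p2 → p4
  read '0': p4 → p2
  read '1': p2 → p4
  read '1': p4 → p4
  read '0': p4 → p2
  read '1': p2 → p4
  read '0': p4 → p2
  read '0': p2 → p1
  read '0': p1 → p1
  end p1, accepted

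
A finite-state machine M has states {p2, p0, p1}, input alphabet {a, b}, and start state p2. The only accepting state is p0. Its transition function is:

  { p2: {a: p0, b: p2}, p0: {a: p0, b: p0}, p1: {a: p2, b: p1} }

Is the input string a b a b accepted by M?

p2 → p0 → p0 → p0 → p0
End state p0 is accepting.

Yes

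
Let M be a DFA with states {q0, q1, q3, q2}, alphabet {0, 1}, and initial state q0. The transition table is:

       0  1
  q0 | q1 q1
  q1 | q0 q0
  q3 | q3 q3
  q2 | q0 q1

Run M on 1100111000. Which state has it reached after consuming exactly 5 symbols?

q1

q0 → q1 → q0 → q1 → q0 → q1
After 5 symbols: q1.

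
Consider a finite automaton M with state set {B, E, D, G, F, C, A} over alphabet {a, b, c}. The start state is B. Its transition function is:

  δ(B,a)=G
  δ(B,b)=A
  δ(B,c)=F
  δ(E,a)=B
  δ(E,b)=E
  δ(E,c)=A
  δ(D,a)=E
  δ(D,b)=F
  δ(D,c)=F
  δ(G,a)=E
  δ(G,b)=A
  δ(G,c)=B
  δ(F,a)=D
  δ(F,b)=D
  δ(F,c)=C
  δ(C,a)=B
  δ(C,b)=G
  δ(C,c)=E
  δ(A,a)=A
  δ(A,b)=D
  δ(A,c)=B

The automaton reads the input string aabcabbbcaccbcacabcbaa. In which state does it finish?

B → G → E → E → A → A → D → F → D → F → D → F → C → G → B → G → B → G → A → B → A → A → A

A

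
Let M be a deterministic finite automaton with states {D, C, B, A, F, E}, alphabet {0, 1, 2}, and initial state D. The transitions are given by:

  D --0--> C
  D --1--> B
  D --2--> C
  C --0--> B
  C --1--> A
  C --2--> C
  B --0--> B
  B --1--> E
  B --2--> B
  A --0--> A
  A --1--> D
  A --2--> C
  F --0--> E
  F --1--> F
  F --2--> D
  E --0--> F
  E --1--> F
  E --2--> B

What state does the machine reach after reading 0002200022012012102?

D

Trace: D -0-> C -0-> B -0-> B -2-> B -2-> B -0-> B -0-> B -0-> B -2-> B -2-> B -0-> B -1-> E -2-> B -0-> B -1-> E -2-> B -1-> E -0-> F -2-> D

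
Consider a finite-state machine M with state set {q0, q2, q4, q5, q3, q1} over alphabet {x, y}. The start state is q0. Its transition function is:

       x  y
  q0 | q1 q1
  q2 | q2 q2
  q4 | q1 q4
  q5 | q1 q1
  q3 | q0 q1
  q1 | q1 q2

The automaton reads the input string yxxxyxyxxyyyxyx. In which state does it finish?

q0 → q1 → q1 → q1 → q1 → q2 → q2 → q2 → q2 → q2 → q2 → q2 → q2 → q2 → q2 → q2

q2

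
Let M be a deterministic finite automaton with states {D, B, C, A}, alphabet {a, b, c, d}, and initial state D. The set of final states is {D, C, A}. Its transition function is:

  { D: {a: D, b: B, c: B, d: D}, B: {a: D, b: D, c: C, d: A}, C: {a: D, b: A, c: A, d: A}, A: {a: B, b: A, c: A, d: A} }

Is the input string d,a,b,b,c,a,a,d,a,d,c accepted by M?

No

start at D
read 'd': D → D
read 'a': D → D
read 'b': D → B
read 'b': B → D
read 'c': D → B
read 'a': B → D
read 'a': D → D
read 'd': D → D
read 'a': D → D
read 'd': D → D
read 'c': D → B
End state B is not accepting.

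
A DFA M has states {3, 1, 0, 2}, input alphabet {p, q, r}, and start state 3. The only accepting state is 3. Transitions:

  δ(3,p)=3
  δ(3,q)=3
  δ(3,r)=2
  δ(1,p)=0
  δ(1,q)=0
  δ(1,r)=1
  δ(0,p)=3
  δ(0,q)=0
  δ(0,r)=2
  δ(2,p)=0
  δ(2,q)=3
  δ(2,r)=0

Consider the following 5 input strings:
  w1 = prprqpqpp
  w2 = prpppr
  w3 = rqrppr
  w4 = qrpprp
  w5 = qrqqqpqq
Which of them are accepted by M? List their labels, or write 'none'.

w1:
  start at 3
  read 'p': 3 → 3
  read 'r': 3 → 2
  read 'p': 2 → 0
  read 'r': 0 → 2
  read 'q': 2 → 3
  read 'p': 3 → 3
  read 'q': 3 → 3
  read 'p': 3 → 3
  read 'p': 3 → 3
  end 3, accepted
w2:
  start at 3
  read 'p': 3 → 3
  read 'r': 3 → 2
  read 'p': 2 → 0
  read 'p': 0 → 3
  read 'p': 3 → 3
  read 'r': 3 → 2
  end 2, rejected
w3:
  start at 3
  read 'r': 3 → 2
  read 'q': 2 → 3
  read 'r': 3 → 2
  read 'p': 2 → 0
  read 'p': 0 → 3
  read 'r': 3 → 2
  end 2, rejected
w4:
  start at 3
  read 'q': 3 → 3
  read 'r': 3 → 2
  read 'p': 2 → 0
  read 'p': 0 → 3
  read 'r': 3 → 2
  read 'p': 2 → 0
  end 0, rejected
w5:
  start at 3
  read 'q': 3 → 3
  read 'r': 3 → 2
  read 'q': 2 → 3
  read 'q': 3 → 3
  read 'q': 3 → 3
  read 'p': 3 → 3
  read 'q': 3 → 3
  read 'q': 3 → 3
  end 3, accepted

w1, w5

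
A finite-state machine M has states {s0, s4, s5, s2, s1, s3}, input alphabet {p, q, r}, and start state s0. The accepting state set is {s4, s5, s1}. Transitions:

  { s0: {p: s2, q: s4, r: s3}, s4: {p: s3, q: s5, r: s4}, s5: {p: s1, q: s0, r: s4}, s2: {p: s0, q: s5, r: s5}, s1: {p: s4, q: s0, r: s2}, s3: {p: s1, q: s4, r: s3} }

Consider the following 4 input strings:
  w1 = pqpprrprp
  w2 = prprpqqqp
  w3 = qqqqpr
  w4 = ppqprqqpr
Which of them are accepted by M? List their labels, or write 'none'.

w1

w1:
  start at s0
  read 'p': s0 → s2
  read 'q': s2 → s5
  read 'p': s5 → s1
  read 'p': s1 → s4
  read 'r': s4 → s4
  read 'r': s4 → s4
  read 'p': s4 → s3
  read 'r': s3 → s3
  read 'p': s3 → s1
  end s1, accepted
w2:
  start at s0
  read 'p': s0 → s2
  read 'r': s2 → s5
  read 'p': s5 → s1
  read 'r': s1 → s2
  read 'p': s2 → s0
  read 'q': s0 → s4
  read 'q': s4 → s5
  read 'q': s5 → s0
  read 'p': s0 → s2
  end s2, rejected
w3:
  start at s0
  read 'q': s0 → s4
  read 'q': s4 → s5
  read 'q': s5 → s0
  read 'q': s0 → s4
  read 'p': s4 → s3
  read 'r': s3 → s3
  end s3, rejected
w4:
  start at s0
  read 'p': s0 → s2
  read 'p': s2 → s0
  read 'q': s0 → s4
  read 'p': s4 → s3
  read 'r': s3 → s3
  read 'q': s3 → s4
  read 'q': s4 → s5
  read 'p': s5 → s1
  read 'r': s1 → s2
  end s2, rejected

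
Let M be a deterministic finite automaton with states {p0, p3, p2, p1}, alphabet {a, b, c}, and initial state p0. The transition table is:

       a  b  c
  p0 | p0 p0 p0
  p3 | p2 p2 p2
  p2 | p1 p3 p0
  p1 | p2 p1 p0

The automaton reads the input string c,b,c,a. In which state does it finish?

p0

Trace: p0 -c-> p0 -b-> p0 -c-> p0 -a-> p0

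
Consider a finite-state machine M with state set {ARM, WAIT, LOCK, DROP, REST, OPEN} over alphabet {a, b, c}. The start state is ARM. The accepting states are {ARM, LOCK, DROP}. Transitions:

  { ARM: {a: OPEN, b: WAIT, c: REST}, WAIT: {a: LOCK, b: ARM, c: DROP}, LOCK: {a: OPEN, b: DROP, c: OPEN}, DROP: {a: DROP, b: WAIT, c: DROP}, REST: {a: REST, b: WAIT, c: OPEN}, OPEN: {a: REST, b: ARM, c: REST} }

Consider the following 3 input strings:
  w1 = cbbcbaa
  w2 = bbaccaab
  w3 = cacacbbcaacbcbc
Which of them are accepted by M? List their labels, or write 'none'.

w1:
  start at ARM
  read 'c': ARM → REST
  read 'b': REST → WAIT
  read 'b': WAIT → ARM
  read 'c': ARM → REST
  read 'b': REST → WAIT
  read 'a': WAIT → LOCK
  read 'a': LOCK → OPEN
  end OPEN, rejected
w2:
  start at ARM
  read 'b': ARM → WAIT
  read 'b': WAIT → ARM
  read 'a': ARM → OPEN
  read 'c': OPEN → REST
  read 'c': REST → OPEN
  read 'a': OPEN → REST
  read 'a': REST → REST
  read 'b': REST → WAIT
  end WAIT, rejected
w3:
  start at ARM
  read 'c': ARM → REST
  read 'a': REST → REST
  read 'c': REST → OPEN
  read 'a': OPEN → REST
  read 'c': REST → OPEN
  read 'b': OPEN → ARM
  read 'b': ARM → WAIT
  read 'c': WAIT → DROP
  read 'a': DROP → DROP
  read 'a': DROP → DROP
  read 'c': DROP → DROP
  read 'b': DROP → WAIT
  read 'c': WAIT → DROP
  read 'b': DROP → WAIT
  read 'c': WAIT → DROP
  end DROP, accepted

w3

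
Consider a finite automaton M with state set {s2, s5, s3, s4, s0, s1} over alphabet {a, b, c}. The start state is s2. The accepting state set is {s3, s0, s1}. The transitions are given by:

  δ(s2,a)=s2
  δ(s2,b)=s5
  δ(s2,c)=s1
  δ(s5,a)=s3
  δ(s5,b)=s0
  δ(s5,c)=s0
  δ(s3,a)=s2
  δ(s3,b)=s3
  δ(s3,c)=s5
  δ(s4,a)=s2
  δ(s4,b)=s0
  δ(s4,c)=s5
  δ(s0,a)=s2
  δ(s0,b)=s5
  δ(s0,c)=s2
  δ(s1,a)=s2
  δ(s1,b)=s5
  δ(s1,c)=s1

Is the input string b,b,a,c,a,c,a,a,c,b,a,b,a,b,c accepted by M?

Trace: s2 -b-> s5 -b-> s0 -a-> s2 -c-> s1 -a-> s2 -c-> s1 -a-> s2 -a-> s2 -c-> s1 -b-> s5 -a-> s3 -b-> s3 -a-> s2 -b-> s5 -c-> s0
End state s0 is accepting.

Yes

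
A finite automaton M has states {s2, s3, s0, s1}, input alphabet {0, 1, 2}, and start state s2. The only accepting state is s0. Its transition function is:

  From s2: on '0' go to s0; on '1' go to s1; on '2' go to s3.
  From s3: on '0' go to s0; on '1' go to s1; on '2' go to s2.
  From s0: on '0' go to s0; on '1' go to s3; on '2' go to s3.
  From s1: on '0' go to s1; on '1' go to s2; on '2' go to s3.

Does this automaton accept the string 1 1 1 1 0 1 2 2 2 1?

Trace: s2 -1-> s1 -1-> s2 -1-> s1 -1-> s2 -0-> s0 -1-> s3 -2-> s2 -2-> s3 -2-> s2 -1-> s1
End state s1 is not accepting.

No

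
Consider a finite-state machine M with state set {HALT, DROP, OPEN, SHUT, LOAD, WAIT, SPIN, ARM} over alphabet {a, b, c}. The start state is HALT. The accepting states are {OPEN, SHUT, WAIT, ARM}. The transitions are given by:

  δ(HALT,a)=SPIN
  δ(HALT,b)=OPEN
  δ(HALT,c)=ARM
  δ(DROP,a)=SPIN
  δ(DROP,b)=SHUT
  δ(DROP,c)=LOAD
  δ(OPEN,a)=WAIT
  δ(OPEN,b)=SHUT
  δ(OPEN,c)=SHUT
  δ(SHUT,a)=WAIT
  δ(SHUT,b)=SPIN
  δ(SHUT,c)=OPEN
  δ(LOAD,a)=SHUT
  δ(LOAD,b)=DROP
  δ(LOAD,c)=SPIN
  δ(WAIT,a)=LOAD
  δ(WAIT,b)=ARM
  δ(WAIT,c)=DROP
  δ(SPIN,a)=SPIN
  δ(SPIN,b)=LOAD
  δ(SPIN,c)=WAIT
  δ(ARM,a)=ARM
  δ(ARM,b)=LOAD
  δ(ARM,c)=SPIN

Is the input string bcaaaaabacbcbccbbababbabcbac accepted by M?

Yes

HALT → OPEN → SHUT → WAIT → LOAD → SHUT → WAIT → LOAD → DROP → SPIN → WAIT → ARM → SPIN → LOAD → SPIN → WAIT → ARM → LOAD → SHUT → SPIN → SPIN → LOAD → DROP → SPIN → LOAD → SPIN → LOAD → SHUT → OPEN
End state OPEN is accepting.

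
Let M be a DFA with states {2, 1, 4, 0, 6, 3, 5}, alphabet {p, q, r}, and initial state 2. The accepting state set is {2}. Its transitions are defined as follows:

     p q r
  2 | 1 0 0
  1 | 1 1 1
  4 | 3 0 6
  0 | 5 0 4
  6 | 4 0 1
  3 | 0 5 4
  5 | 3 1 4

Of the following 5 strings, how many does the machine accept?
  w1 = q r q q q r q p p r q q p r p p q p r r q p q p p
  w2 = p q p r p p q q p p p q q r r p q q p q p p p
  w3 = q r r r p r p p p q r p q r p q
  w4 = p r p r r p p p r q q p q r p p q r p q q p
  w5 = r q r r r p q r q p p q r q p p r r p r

0

w1: 2 → 0 → 4 → 0 → 0 → 0 → 4 → 0 → 5 → 3 → 4 → 0 → 0 → 5 → 4 → 3 → 0 → 0 → 5 → 4 → 6 → 0 → 5 → 1 → 1 → 1  → end 1, rejected
w2: 2 → 1 → 1 → 1 → 1 → 1 → 1 → 1 → 1 → 1 → 1 → 1 → 1 → 1 → 1 → 1 → 1 → 1 → 1 → 1 → 1 → 1 → 1 → 1  → end 1, rejected
w3: 2 → 0 → 4 → 6 → 1 → 1 → 1 → 1 → 1 → 1 → 1 → 1 → 1 → 1 → 1 → 1 → 1  → end 1, rejected
w4: 2 → 1 → 1 → 1 → 1 → 1 → 1 → 1 → 1 → 1 → 1 → 1 → 1 → 1 → 1 → 1 → 1 → 1 → 1 → 1 → 1 → 1 → 1  → end 1, rejected
w5: 2 → 0 → 0 → 4 → 6 → 1 → 1 → 1 → 1 → 1 → 1 → 1 → 1 → 1 → 1 → 1 → 1 → 1 → 1 → 1 → 1  → end 1, rejected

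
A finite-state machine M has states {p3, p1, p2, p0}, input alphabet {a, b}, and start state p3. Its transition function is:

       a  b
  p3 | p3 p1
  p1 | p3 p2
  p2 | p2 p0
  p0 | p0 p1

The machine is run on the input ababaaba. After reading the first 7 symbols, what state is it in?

p1

p3 → p3 → p1 → p3 → p1 → p3 → p3 → p1
After 7 symbols: p1.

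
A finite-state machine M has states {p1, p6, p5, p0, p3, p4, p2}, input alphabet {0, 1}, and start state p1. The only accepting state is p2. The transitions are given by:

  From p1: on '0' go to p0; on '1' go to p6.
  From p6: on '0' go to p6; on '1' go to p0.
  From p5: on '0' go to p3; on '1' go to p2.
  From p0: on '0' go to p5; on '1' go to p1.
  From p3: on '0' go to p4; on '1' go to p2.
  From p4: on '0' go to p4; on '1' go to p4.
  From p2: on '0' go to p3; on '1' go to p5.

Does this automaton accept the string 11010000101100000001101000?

No

p1 → p6 → p0 → p5 → p2 → p3 → p4 → p4 → p4 → p4 → p4 → p4 → p4 → p4 → p4 → p4 → p4 → p4 → p4 → p4 → p4 → p4 → p4 → p4 → p4 → p4 → p4
End state p4 is not accepting.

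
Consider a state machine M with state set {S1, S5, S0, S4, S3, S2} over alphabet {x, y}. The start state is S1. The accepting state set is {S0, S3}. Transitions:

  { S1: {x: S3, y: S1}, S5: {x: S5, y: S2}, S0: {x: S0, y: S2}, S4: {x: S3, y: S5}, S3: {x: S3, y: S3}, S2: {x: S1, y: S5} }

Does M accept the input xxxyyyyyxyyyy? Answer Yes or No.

Yes

S1 → S3 → S3 → S3 → S3 → S3 → S3 → S3 → S3 → S3 → S3 → S3 → S3 → S3
End state S3 is accepting.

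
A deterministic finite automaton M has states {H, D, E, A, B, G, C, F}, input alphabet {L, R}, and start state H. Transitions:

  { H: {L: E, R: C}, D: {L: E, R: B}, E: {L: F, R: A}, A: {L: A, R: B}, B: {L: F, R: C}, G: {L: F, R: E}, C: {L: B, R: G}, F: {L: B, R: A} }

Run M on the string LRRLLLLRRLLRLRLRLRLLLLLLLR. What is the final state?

Trace: H -L-> E -R-> A -R-> B -L-> F -L-> B -L-> F -L-> B -R-> C -R-> G -L-> F -L-> B -R-> C -L-> B -R-> C -L-> B -R-> C -L-> B -R-> C -L-> B -L-> F -L-> B -L-> F -L-> B -L-> F -L-> B -R-> C

C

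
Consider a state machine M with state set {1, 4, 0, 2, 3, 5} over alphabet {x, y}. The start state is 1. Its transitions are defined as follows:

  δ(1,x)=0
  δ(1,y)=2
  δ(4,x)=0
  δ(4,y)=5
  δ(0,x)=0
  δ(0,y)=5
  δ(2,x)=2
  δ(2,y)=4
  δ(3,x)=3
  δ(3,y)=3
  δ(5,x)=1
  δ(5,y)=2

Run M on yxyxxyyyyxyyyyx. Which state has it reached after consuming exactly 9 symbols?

1 → 2 → 2 → 4 → 0 → 0 → 5 → 2 → 4 → 5
After 9 symbols: 5.

5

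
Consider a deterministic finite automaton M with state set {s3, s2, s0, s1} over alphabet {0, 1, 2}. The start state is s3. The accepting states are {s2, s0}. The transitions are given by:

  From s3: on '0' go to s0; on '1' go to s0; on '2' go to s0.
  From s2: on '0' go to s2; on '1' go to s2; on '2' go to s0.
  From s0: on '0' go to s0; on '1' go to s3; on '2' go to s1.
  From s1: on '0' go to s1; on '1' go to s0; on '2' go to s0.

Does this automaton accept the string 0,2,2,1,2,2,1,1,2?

Yes

s3 → s0 → s1 → s0 → s3 → s0 → s1 → s0 → s3 → s0
End state s0 is accepting.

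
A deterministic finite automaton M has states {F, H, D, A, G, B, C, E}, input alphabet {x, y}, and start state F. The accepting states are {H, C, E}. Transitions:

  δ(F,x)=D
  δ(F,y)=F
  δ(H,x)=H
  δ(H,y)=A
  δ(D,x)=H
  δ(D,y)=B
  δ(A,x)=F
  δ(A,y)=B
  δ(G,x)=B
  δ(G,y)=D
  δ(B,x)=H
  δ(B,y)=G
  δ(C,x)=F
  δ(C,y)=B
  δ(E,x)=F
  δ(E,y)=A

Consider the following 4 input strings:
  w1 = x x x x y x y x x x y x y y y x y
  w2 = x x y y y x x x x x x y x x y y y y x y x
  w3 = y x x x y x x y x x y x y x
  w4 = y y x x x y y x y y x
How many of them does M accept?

1

w1: Trace: F -x-> D -x-> H -x-> H -x-> H -y-> A -x-> F -y-> F -x-> D -x-> H -x-> H -y-> A -x-> F -y-> F -y-> F -y-> F -x-> D -y-> B  → end B, rejected
w2: Trace: F -x-> D -x-> H -y-> A -y-> B -y-> G -x-> B -x-> H -x-> H -x-> H -x-> H -x-> H -y-> A -x-> F -x-> D -y-> B -y-> G -y-> D -y-> B -x-> H -y-> A -x-> F  → end F, rejected
w3: Trace: F -y-> F -x-> D -x-> H -x-> H -y-> A -x-> F -x-> D -y-> B -x-> H -x-> H -y-> A -x-> F -y-> F -x-> D  → end D, rejected
w4: Trace: F -y-> F -y-> F -x-> D -x-> H -x-> H -y-> A -y-> B -x-> H -y-> A -y-> B -x-> H  → end H, accepted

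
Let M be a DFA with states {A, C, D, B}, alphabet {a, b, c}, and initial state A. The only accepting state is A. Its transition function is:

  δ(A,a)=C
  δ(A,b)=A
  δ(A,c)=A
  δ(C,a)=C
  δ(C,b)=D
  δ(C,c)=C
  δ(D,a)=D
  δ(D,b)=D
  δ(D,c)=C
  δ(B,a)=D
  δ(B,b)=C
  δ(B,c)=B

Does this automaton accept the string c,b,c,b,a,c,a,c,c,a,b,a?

A → A → A → A → A → C → C → C → C → C → C → D → D
End state D is not accepting.

No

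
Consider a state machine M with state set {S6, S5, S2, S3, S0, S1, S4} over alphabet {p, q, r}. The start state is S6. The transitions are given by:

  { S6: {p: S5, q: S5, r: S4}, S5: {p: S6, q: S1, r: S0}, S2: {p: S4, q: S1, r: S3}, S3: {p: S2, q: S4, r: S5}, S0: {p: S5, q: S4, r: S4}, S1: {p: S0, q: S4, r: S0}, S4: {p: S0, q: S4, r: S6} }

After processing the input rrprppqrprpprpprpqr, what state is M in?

start at S6
read 'r': S6 → S4
read 'r': S4 → S6
read 'p': S6 → S5
read 'r': S5 → S0
read 'p': S0 → S5
read 'p': S5 → S6
read 'q': S6 → S5
read 'r': S5 → S0
read 'p': S0 → S5
read 'r': S5 → S0
read 'p': S0 → S5
read 'p': S5 → S6
read 'r': S6 → S4
read 'p': S4 → S0
read 'p': S0 → S5
read 'r': S5 → S0
read 'p': S0 → S5
read 'q': S5 → S1
read 'r': S1 → S0

S0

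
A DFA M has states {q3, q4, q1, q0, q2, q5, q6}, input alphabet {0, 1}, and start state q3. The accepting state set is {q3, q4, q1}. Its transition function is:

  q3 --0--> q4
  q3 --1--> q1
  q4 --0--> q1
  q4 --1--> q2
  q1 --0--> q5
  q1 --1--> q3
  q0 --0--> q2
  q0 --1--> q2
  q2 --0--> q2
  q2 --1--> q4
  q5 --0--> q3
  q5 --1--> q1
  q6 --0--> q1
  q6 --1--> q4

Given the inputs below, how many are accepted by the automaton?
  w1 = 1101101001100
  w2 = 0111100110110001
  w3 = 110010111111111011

w1:
  start at q3
  read '1': q3 → q1
  read '1': q1 → q3
  read '0': q3 → q4
  read '1': q4 → q2
  read '1': q2 → q4
  read '0': q4 → q1
  read '1': q1 → q3
  read '0': q3 → q4
  read '0': q4 → q1
  read '1': q1 → q3
  read '1': q3 → q1
  read '0': q1 → q5
  read '0': q5 → q3
  end q3, accepted
w2:
  start at q3
  read '0': q3 → q4
  read '1': q4 → q2
  read '1': q2 → q4
  read '1': q4 → q2
  read '1': q2 → q4
  read '0': q4 → q1
  read '0': q1 → q5
  read '1': q5 → q1
  read '1': q1 → q3
  read '0': q3 → q4
  read '1': q4 → q2
  read '1': q2 → q4
  read '0': q4 → q1
  read '0': q1 → q5
  read '0': q5 → q3
  read '1': q3 → q1
  end q1, accepted
w3:
  start at q3
  read '1': q3 → q1
  read '1': q1 → q3
  read '0': q3 → q4
  read '0': q4 → q1
  read '1': q1 → q3
  read '0': q3 → q4
  read '1': q4 → q2
  read '1': q2 → q4
  read '1': q4 → q2
  read '1': q2 → q4
  read '1': q4 → q2
  read '1': q2 → q4
  read '1': q4 → q2
  read '1': q2 → q4
  read '1': q4 → q2
  read '0': q2 → q2
  read '1': q2 → q4
  read '1': q4 → q2
  end q2, rejected

2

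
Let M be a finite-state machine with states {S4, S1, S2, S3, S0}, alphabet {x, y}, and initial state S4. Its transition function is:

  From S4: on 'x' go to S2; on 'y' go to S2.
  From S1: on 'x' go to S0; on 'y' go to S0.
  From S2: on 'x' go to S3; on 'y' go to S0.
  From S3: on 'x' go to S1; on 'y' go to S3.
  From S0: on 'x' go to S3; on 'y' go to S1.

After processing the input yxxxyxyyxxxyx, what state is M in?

S0

Trace: S4 -y-> S2 -x-> S3 -x-> S1 -x-> S0 -y-> S1 -x-> S0 -y-> S1 -y-> S0 -x-> S3 -x-> S1 -x-> S0 -y-> S1 -x-> S0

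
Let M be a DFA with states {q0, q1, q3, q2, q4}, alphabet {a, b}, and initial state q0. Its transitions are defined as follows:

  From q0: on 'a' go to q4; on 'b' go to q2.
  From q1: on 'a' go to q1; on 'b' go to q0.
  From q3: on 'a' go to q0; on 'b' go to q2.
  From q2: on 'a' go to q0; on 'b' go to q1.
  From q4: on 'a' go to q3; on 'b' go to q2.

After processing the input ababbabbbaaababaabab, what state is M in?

q2

q0 → q4 → q2 → q0 → q2 → q1 → q1 → q0 → q2 → q1 → q1 → q1 → q1 → q0 → q4 → q2 → q0 → q4 → q2 → q0 → q2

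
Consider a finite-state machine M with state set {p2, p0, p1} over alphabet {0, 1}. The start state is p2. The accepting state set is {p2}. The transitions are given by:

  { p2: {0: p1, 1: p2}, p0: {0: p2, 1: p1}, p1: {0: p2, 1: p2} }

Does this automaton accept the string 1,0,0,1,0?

start at p2
read '1': p2 → p2
read '0': p2 → p1
read '0': p1 → p2
read '1': p2 → p2
read '0': p2 → p1
End state p1 is not accepting.

No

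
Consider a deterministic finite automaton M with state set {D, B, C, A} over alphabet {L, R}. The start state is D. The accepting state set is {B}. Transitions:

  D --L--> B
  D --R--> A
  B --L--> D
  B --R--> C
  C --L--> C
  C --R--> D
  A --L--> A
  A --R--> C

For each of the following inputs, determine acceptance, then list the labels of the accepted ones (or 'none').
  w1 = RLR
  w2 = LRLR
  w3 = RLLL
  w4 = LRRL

w1: D → A → A → C  → end C, rejected
w2: D → B → C → C → D  → end D, rejected
w3: D → A → A → A → A  → end A, rejected
w4: D → B → C → D → B  → end B, accepted

w4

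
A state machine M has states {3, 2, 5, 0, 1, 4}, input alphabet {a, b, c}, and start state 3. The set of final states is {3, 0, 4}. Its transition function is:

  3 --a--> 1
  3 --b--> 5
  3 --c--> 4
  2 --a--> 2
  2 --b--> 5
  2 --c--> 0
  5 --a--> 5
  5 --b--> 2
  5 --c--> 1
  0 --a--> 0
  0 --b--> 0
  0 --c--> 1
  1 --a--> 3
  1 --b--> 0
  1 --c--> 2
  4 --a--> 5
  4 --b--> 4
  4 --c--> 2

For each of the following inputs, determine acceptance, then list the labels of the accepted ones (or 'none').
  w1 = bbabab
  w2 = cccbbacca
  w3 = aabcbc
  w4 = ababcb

w4

w1: 3 → 5 → 2 → 2 → 5 → 5 → 2  → end 2, rejected
w2: 3 → 4 → 2 → 0 → 0 → 0 → 0 → 1 → 2 → 2  → end 2, rejected
w3: 3 → 1 → 3 → 5 → 1 → 0 → 1  → end 1, rejected
w4: 3 → 1 → 0 → 0 → 0 → 1 → 0  → end 0, accepted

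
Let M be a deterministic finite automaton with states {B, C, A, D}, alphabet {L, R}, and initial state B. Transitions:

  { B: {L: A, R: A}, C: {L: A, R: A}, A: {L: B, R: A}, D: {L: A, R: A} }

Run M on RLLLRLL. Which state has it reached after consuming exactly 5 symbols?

Trace: B -R-> A -L-> B -L-> A -L-> B -R-> A
After 5 symbols: A.

A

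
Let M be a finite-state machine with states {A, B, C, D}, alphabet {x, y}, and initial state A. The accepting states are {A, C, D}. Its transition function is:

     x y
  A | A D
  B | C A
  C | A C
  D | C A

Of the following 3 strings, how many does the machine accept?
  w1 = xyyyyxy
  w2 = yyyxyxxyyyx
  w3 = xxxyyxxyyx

w1: Trace: A -x-> A -y-> D -y-> A -y-> D -y-> A -x-> A -y-> D  → end D, accepted
w2: Trace: A -y-> D -y-> A -y-> D -x-> C -y-> C -x-> A -x-> A -y-> D -y-> A -y-> D -x-> C  → end C, accepted
w3: Trace: A -x-> A -x-> A -x-> A -y-> D -y-> A -x-> A -x-> A -y-> D -y-> A -x-> A  → end A, accepted

3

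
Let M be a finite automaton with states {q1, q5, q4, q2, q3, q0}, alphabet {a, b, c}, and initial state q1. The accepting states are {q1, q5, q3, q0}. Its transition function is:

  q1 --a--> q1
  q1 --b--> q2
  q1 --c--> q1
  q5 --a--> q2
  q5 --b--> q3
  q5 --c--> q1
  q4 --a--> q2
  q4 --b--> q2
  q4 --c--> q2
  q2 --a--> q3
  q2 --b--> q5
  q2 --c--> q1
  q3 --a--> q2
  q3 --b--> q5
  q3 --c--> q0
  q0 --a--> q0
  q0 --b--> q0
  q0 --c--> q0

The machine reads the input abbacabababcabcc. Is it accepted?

q1 → q1 → q2 → q5 → q2 → q1 → q1 → q2 → q3 → q5 → q2 → q5 → q1 → q1 → q2 → q1 → q1
End state q1 is accepting.

Yes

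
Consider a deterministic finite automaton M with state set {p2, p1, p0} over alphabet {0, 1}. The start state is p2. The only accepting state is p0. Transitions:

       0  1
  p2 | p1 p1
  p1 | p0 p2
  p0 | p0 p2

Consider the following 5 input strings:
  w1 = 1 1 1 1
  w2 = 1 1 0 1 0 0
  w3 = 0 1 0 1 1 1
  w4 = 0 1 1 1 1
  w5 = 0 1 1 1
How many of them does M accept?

w1: Trace: p2 -1-> p1 -1-> p2 -1-> p1 -1-> p2  → end p2, rejected
w2: Trace: p2 -1-> p1 -1-> p2 -0-> p1 -1-> p2 -0-> p1 -0-> p0  → end p0, accepted
w3: Trace: p2 -0-> p1 -1-> p2 -0-> p1 -1-> p2 -1-> p1 -1-> p2  → end p2, rejected
w4: Trace: p2 -0-> p1 -1-> p2 -1-> p1 -1-> p2 -1-> p1  → end p1, rejected
w5: Trace: p2 -0-> p1 -1-> p2 -1-> p1 -1-> p2  → end p2, rejected

1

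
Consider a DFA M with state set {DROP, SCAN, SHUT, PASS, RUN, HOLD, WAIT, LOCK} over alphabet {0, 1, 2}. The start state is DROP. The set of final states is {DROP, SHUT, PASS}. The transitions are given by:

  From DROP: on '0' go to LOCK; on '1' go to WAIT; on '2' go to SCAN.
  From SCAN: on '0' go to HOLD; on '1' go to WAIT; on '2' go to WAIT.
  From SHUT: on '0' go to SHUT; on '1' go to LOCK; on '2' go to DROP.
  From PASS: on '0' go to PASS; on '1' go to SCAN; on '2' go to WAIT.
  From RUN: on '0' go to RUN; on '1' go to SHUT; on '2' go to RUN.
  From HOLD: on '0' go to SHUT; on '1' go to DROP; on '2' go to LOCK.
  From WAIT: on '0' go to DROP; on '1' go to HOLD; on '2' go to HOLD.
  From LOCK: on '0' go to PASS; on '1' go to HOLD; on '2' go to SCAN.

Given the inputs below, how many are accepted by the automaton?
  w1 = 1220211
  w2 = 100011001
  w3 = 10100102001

w1: Trace: DROP -1-> WAIT -2-> HOLD -2-> LOCK -0-> PASS -2-> WAIT -1-> HOLD -1-> DROP  → end DROP, accepted
w2: Trace: DROP -1-> WAIT -0-> DROP -0-> LOCK -0-> PASS -1-> SCAN -1-> WAIT -0-> DROP -0-> LOCK -1-> HOLD  → end HOLD, rejected
w3: Trace: DROP -1-> WAIT -0-> DROP -1-> WAIT -0-> DROP -0-> LOCK -1-> HOLD -0-> SHUT -2-> DROP -0-> LOCK -0-> PASS -1-> SCAN  → end SCAN, rejected

1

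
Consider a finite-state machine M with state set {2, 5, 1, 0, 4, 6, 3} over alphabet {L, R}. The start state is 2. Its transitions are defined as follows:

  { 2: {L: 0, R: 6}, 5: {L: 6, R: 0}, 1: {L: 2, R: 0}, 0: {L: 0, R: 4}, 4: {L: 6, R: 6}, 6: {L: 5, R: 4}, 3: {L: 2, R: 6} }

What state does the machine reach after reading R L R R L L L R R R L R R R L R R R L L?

start at 2
read 'R': 2 → 6
read 'L': 6 → 5
read 'R': 5 → 0
read 'R': 0 → 4
read 'L': 4 → 6
read 'L': 6 → 5
read 'L': 5 → 6
read 'R': 6 → 4
read 'R': 4 → 6
read 'R': 6 → 4
read 'L': 4 → 6
read 'R': 6 → 4
read 'R': 4 → 6
read 'R': 6 → 4
read 'L': 4 → 6
read 'R': 6 → 4
read 'R': 4 → 6
read 'R': 6 → 4
read 'L': 4 → 6
read 'L': 6 → 5

5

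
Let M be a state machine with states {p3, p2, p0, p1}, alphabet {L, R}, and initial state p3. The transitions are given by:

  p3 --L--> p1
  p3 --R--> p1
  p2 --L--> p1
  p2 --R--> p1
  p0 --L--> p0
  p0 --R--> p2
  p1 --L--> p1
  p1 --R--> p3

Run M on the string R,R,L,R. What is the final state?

Trace: p3 -R-> p1 -R-> p3 -L-> p1 -R-> p3

p3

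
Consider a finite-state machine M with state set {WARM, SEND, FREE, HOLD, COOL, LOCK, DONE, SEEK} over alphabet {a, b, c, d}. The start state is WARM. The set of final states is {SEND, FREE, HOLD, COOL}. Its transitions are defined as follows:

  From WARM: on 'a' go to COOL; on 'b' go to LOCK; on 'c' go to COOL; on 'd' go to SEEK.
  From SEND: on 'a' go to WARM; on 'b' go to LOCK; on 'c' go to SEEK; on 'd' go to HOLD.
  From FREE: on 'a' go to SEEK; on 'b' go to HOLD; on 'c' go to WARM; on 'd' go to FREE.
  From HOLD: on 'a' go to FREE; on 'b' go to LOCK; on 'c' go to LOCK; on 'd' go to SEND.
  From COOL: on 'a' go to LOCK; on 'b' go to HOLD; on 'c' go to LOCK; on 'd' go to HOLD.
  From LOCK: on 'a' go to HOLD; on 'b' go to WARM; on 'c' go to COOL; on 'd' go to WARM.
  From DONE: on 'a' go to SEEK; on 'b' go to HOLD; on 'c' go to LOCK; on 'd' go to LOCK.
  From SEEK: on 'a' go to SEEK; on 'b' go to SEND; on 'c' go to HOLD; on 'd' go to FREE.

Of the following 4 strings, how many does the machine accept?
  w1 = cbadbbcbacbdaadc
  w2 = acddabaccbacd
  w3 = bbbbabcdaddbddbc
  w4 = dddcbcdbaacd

1

w1: Trace: WARM -c-> COOL -b-> HOLD -a-> FREE -d-> FREE -b-> HOLD -b-> LOCK -c-> COOL -b-> HOLD -a-> FREE -c-> WARM -b-> LOCK -d-> WARM -a-> COOL -a-> LOCK -d-> WARM -c-> COOL  → end COOL, accepted
w2: Trace: WARM -a-> COOL -c-> LOCK -d-> WARM -d-> SEEK -a-> SEEK -b-> SEND -a-> WARM -c-> COOL -c-> LOCK -b-> WARM -a-> COOL -c-> LOCK -d-> WARM  → end WARM, rejected
w3: Trace: WARM -b-> LOCK -b-> WARM -b-> LOCK -b-> WARM -a-> COOL -b-> HOLD -c-> LOCK -d-> WARM -a-> COOL -d-> HOLD -d-> SEND -b-> LOCK -d-> WARM -d-> SEEK -b-> SEND -c-> SEEK  → end SEEK, rejected
w4: Trace: WARM -d-> SEEK -d-> FREE -d-> FREE -c-> WARM -b-> LOCK -c-> COOL -d-> HOLD -b-> LOCK -a-> HOLD -a-> FREE -c-> WARM -d-> SEEK  → end SEEK, rejected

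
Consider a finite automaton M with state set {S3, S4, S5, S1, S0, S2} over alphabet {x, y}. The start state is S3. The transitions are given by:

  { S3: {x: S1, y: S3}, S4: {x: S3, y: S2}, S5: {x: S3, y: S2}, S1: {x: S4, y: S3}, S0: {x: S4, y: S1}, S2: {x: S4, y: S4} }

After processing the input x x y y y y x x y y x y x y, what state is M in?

S3

S3 → S1 → S4 → S2 → S4 → S2 → S4 → S3 → S1 → S3 → S3 → S1 → S3 → S1 → S3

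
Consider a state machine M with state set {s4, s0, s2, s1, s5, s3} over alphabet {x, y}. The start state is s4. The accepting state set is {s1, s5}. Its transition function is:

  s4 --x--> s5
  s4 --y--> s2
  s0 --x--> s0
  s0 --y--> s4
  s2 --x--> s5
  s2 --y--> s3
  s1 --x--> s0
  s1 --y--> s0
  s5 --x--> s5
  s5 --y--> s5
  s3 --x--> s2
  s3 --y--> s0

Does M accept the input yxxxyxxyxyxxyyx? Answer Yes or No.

start at s4
read 'y': s4 → s2
read 'x': s2 → s5
read 'x': s5 → s5
read 'x': s5 → s5
read 'y': s5 → s5
read 'x': s5 → s5
read 'x': s5 → s5
read 'y': s5 → s5
read 'x': s5 → s5
read 'y': s5 → s5
read 'x': s5 → s5
read 'x': s5 → s5
read 'y': s5 → s5
read 'y': s5 → s5
read 'x': s5 → s5
End state s5 is accepting.

Yes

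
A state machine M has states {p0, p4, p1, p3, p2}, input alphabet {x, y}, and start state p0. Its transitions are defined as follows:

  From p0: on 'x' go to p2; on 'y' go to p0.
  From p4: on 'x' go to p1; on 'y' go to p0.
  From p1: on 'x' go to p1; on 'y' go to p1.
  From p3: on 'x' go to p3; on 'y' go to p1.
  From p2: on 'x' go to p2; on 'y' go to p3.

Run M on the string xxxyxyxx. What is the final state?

p0 → p2 → p2 → p2 → p3 → p3 → p1 → p1 → p1

p1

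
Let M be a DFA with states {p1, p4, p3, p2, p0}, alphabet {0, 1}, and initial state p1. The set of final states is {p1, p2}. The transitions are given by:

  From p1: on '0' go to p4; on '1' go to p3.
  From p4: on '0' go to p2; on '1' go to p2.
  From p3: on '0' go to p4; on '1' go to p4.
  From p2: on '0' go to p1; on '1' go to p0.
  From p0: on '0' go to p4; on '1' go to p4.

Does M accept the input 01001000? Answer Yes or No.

Yes

p1 → p4 → p2 → p1 → p4 → p2 → p1 → p4 → p2
End state p2 is accepting.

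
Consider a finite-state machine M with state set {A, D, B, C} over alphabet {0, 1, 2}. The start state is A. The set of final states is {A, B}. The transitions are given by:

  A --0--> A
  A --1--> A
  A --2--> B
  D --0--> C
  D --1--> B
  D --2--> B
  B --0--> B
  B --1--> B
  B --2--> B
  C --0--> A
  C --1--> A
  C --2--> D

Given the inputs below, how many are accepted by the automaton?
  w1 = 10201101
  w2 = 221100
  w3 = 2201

3

w1:
  start at A
  read '1': A → A
  read '0': A → A
  read '2': A → B
  read '0': B → B
  read '1': B → B
  read '1': B → B
  read '0': B → B
  read '1': B → B
  end B, accepted
w2:
  start at A
  read '2': A → B
  read '2': B → B
  read '1': B → B
  read '1': B → B
  read '0': B → B
  read '0': B → B
  end B, accepted
w3:
  start at A
  read '2': A → B
  read '2': B → B
  read '0': B → B
  read '1': B → B
  end B, accepted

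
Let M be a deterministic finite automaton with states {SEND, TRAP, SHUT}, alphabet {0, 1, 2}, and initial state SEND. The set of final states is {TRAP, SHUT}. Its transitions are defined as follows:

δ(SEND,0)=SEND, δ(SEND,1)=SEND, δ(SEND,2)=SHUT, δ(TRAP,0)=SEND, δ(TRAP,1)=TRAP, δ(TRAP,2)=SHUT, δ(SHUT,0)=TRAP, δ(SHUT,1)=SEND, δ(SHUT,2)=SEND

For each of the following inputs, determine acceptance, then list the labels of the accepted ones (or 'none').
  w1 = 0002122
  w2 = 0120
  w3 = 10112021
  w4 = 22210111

w1:
  start at SEND
  read '0': SEND → SEND
  read '0': SEND → SEND
  read '0': SEND → SEND
  read '2': SEND → SHUT
  read '1': SHUT → SEND
  read '2': SEND → SHUT
  read '2': SHUT → SEND
  end SEND, rejected
w2:
  start at SEND
  read '0': SEND → SEND
  read '1': SEND → SEND
  read '2': SEND → SHUT
  read '0': SHUT → TRAP
  end TRAP, accepted
w3:
  start at SEND
  read '1': SEND → SEND
  read '0': SEND → SEND
  read '1': SEND → SEND
  read '1': SEND → SEND
  read '2': SEND → SHUT
  read '0': SHUT → TRAP
  read '2': TRAP → SHUT
  read '1': SHUT → SEND
  end SEND, rejected
w4:
  start at SEND
  read '2': SEND → SHUT
  read '2': SHUT → SEND
  read '2': SEND → SHUT
  read '1': SHUT → SEND
  read '0': SEND → SEND
  read '1': SEND → SEND
  read '1': SEND → SEND
  read '1': SEND → SEND
  end SEND, rejected

w2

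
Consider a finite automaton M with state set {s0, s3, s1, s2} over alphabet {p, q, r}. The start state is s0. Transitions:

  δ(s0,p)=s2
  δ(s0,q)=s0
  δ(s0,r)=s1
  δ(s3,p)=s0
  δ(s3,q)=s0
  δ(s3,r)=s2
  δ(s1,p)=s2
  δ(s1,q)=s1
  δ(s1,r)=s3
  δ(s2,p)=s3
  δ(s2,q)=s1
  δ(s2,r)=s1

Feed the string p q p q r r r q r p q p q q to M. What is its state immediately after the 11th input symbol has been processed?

s0

Trace: s0 -p-> s2 -q-> s1 -p-> s2 -q-> s1 -r-> s3 -r-> s2 -r-> s1 -q-> s1 -r-> s3 -p-> s0 -q-> s0
After 11 symbols: s0.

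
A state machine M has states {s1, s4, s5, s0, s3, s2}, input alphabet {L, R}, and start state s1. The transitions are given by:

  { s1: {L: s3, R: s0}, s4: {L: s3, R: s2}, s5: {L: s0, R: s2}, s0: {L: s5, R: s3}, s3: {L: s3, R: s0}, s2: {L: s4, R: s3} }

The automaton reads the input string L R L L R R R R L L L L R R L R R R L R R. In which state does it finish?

Trace: s1 -L-> s3 -R-> s0 -L-> s5 -L-> s0 -R-> s3 -R-> s0 -R-> s3 -R-> s0 -L-> s5 -L-> s0 -L-> s5 -L-> s0 -R-> s3 -R-> s0 -L-> s5 -R-> s2 -R-> s3 -R-> s0 -L-> s5 -R-> s2 -R-> s3

s3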